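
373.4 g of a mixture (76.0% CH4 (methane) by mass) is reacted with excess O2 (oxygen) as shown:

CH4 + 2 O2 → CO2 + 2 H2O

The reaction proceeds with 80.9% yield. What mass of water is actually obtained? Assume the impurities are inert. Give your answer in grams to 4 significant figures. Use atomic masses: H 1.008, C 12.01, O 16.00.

Pure CH4 available = 373.4 g × 0.760 = 283.78 g.
M(CH4) = 12.01 + 4(1.008) = 16.042 g/mol.
M(H2O) = 2(1.008) + 16.00 = 18.016 g/mol.
n(CH4) = 283.78 g / 16.042 g/mol = 17.690 mol.
From the equation the CH4:H2O mole ratio is 1:2, so n(H2O) = 17.690 × 2/1 = 35.380 mol.
Mass of H2O = 35.380 mol × 18.016 g/mol = 637.41 g.
Actual mass collected = 637.41 g × 0.809 = 515.66 g.

515.7 g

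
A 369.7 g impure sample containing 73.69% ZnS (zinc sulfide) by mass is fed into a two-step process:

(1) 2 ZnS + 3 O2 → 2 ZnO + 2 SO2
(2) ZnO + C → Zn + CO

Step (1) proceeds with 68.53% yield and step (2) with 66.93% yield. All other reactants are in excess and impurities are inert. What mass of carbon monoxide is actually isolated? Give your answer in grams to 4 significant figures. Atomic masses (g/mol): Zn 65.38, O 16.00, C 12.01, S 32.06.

Pure ZnS = 369.7 × 0.7369 = 272.43 g.
M(ZnS) = 65.38 + 32.06 = 97.44 g/mol.
M(CO) = 12.01 + 16.00 = 28.01 g/mol.
n(ZnS) = 272.43 / 97.44 = 2.7959 mol.
Step 1 (ZnS:ZnO = 2:2): theoretical n(ZnO) = 2.7959 mol; at 68.53% yield, n(ZnO) = 1.9160 mol.
Step 2 (ZnO:CO = 1:1): theoretical n(CO) = 1.9160 mol, so theoretical mass = 1.9160 × 28.01 = 53.668 g.
At 66.93% yield, actual mass of CO = 53.668 × 0.6693 = 35.920 g.

35.92 g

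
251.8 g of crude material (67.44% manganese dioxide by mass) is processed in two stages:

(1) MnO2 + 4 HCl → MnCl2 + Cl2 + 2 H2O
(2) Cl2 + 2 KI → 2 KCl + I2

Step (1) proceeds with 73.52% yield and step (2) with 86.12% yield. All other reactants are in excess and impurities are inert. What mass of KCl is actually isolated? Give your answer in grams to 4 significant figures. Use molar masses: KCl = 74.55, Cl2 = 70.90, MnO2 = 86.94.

184.4 g

Pure MnO2 = 251.8 × 0.6744 = 169.81 g.
n(MnO2) = 169.81 / 86.94 = 1.9532 mol.
Step 1 (MnO2:Cl2 = 1:1): theoretical n(Cl2) = 1.9532 mol; at 73.52% yield, n(Cl2) = 1.4360 mol.
Step 2 (Cl2:KCl = 1:2): theoretical n(KCl) = 2.8720 mol, so theoretical mass = 2.8720 × 74.55 = 214.11 g.
At 86.12% yield, actual mass of KCl = 214.11 × 0.8612 = 184.39 g.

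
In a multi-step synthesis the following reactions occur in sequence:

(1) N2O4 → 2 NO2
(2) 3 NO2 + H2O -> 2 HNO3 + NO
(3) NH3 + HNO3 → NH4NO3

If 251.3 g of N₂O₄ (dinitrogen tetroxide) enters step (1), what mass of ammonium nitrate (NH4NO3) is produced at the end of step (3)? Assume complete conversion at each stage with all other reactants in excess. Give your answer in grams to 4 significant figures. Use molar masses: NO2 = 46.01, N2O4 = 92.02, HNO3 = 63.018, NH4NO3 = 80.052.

n(N2O4) = 251.3 / 92.02 = 2.7309 mol.
Reaction (1): N2O4→NO2 ratio 1:2 ⇒ n(NO2) = 5.4619 mol.
Reaction (2): NO2→HNO3 ratio 3:2 ⇒ n(HNO3) = 3.6412 mol.
Reaction (3): HNO3→NH4NO3 ratio 1:1 ⇒ n(NH4NO3) = 3.6412 mol.
Mass of NH4NO3 = 3.6412 × 80.052 = 291.49 g.

291.5 g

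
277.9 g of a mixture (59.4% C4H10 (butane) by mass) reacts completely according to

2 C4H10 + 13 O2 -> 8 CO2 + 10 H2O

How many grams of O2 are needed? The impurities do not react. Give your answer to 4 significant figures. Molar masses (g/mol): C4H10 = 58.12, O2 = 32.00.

Mass of pure C4H10 = 277.9 g × 0.594 = 165.07 g.
n(C4H10) = 165.07 g / 58.12 g/mol = 2.8402 mol.
From the equation the C4H10:O2 mole ratio is 2:13, so n(O2) = 2.8402 × 13/2 = 18.461 mol.
Mass of O2 = 18.461 mol × 32.00 g/mol = 590.76 g.

590.8 g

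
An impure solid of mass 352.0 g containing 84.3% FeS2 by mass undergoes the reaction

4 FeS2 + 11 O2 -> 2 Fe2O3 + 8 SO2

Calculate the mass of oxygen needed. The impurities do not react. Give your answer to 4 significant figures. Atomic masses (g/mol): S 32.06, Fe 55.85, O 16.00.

217.7 g

Mass of pure FeS2 = 352.0 g × 0.843 = 296.74 g.
M(FeS2) = 55.85 + 2(32.06) = 119.97 g/mol.
M(O2) = 2(16.00) = 32.00 g/mol.
n(FeS2) = 296.74 g / 119.97 g/mol = 2.4734 mol.
From the equation the FeS2:O2 mole ratio is 4:11, so n(O2) = 2.4734 × 11/4 = 6.8019 mol.
Mass of O2 = 6.8019 mol × 32.00 g/mol = 217.66 g.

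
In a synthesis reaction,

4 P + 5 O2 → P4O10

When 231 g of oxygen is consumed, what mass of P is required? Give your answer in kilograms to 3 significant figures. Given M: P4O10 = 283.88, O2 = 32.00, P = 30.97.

0.179 kg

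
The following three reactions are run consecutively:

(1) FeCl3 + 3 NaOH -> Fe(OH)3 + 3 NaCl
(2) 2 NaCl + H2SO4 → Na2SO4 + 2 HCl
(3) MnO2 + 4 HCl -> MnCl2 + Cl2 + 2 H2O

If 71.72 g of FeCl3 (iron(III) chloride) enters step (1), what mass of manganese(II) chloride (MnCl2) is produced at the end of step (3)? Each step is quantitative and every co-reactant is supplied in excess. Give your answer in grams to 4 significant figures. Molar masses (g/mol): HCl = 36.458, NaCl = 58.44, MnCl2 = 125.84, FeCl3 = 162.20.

n(FeCl3) = 71.72 / 162.20 = 0.44217 mol.
Reaction (1): FeCl3→NaCl ratio 1:3 ⇒ n(NaCl) = 1.3265 mol.
Reaction (2): NaCl→HCl ratio 2:2 ⇒ n(HCl) = 1.3265 mol.
Reaction (3): HCl→MnCl2 ratio 4:1 ⇒ n(MnCl2) = 0.33163 mol.
Mass of MnCl2 = 0.33163 × 125.84 = 41.732 g.

41.73 g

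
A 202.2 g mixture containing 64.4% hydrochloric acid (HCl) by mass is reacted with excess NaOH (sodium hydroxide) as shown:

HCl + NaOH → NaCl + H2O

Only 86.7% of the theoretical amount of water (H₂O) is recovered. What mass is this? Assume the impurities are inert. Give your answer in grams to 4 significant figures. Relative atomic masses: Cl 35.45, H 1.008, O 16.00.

55.79 g

Pure HCl available = 202.2 g × 0.644 = 130.22 g.
M(HCl) = 1.008 + 35.45 = 36.458 g/mol.
M(H2O) = 2(1.008) + 16.00 = 18.016 g/mol.
n(HCl) = 130.22 g / 36.458 g/mol = 3.5717 mol.
From the equation the HCl:H2O mole ratio is 1:1, so n(H2O) = 3.5717 × 1/1 = 3.5717 mol.
Mass of H2O = 3.5717 mol × 18.016 g/mol = 64.348 g.
Actual mass collected = 64.348 g × 0.867 = 55.789 g.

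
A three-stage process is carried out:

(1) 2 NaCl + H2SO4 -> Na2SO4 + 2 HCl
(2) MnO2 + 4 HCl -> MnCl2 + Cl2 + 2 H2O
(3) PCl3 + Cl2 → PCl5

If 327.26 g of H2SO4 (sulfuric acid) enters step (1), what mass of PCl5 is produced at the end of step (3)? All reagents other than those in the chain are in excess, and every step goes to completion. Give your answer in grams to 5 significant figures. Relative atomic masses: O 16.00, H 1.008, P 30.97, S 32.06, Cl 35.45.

347.39 g

M(H2SO4) = 2(1.008) + 32.06 + 4(16.00) = 98.076 g/mol.
M(PCl5) = 30.97 + 5(35.45) = 208.22 g/mol.
n(H2SO4) = 327.26 / 98.076 = 3.33680 mol.
Reaction (1): H2SO4→HCl ratio 1:2 ⇒ n(HCl) = 6.67360 mol.
Reaction (2): HCl→Cl2 ratio 4:1 ⇒ n(Cl2) = 1.66840 mol.
Reaction (3): Cl2→PCl5 ratio 1:1 ⇒ n(PCl5) = 1.66840 mol.
Mass of PCl5 = 1.66840 × 208.22 = 347.394 g.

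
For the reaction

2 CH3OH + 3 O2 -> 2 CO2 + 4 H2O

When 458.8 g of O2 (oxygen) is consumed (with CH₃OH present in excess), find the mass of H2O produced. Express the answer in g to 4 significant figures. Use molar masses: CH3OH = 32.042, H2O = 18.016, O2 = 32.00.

n(O2) = 458.80 g / 32.00 g/mol = 14.338 mol.
From the equation the O2:H2O mole ratio is 3:4, so n(H2O) = 14.338 × 4/3 = 19.117 mol.
Mass of H2O = 19.117 mol × 18.016 g/mol = 344.41 g.

344.4 g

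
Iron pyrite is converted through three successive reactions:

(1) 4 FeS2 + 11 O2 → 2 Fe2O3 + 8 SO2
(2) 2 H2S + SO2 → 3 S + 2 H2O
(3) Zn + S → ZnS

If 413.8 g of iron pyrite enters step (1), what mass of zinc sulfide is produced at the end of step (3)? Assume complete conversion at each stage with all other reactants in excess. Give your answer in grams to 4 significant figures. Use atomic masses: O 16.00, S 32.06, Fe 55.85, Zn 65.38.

M(FeS2) = 55.85 + 2(32.06) = 119.97 g/mol.
M(ZnS) = 65.38 + 32.06 = 97.44 g/mol.
n(FeS2) = 413.8 / 119.97 = 3.4492 mol.
Reaction (1): FeS2→SO2 ratio 4:8 ⇒ n(SO2) = 6.8984 mol.
Reaction (2): SO2→S ratio 1:3 ⇒ n(S) = 20.695 mol.
Reaction (3): S→ZnS ratio 1:1 ⇒ n(ZnS) = 20.695 mol.
Mass of ZnS = 20.695 × 97.44 = 2016.5 g.

2017 g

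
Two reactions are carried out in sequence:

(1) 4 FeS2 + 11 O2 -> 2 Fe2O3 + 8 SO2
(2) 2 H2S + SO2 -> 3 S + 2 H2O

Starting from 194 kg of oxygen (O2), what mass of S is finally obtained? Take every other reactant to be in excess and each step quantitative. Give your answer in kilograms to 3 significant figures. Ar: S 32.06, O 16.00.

M(O2) = 2(16.00) = 32.00 g/mol.
M(S) = 32.06 g/mol.
194 kg = 194000 g.
n(O2) = 194000 / 32.00 = 6062 mol.
Step 1 gives a 11:8 ratio of O2 to SO2, so n(SO2) = 4409 mol.
In step 2 the SO2:S ratio is 1:3, so n(S) = 13230 mol.
Mass of S = 13230 × 32.06 = 424100 g = 424 kg.

424 kg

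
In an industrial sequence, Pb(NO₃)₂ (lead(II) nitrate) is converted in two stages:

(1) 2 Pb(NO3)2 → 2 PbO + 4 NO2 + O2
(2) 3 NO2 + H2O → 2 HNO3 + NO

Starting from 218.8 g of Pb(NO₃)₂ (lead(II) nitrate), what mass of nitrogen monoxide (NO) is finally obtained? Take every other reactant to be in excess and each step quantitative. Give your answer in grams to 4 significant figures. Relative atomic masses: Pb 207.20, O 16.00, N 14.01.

M(Pb(NO3)2) = 207.20 + 2(14.01) + 6(16.00) = 331.22 g/mol.
M(NO) = 14.01 + 16.00 = 30.01 g/mol.
n(Pb(NO3)2) = 218.80 / 331.22 = 0.66059 mol.
Step 1 gives a 2:4 ratio of Pb(NO3)2 to NO2, so n(NO2) = 1.3212 mol.
In step 2 the NO2:NO ratio is 3:1, so n(NO) = 0.44039 mol.
Mass of NO = 0.44039 × 30.01 = 13.216 g.

13.22 g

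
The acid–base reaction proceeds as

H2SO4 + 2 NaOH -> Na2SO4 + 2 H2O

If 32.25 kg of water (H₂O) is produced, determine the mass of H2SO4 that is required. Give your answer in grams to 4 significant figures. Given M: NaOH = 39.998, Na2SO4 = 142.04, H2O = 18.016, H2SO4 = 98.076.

Convert: 32.25 kg = 32250 g.
n(H2O) = 32250 g / 18.016 g/mol = 1790.1 mol.
From the equation the H2O:H2SO4 mole ratio is 2:1, so n(H2SO4) = 1790.1 × 1/2 = 895.04 mol.
Mass of H2SO4 = 895.04 mol × 98.076 g/mol = 87782 g.

87780 g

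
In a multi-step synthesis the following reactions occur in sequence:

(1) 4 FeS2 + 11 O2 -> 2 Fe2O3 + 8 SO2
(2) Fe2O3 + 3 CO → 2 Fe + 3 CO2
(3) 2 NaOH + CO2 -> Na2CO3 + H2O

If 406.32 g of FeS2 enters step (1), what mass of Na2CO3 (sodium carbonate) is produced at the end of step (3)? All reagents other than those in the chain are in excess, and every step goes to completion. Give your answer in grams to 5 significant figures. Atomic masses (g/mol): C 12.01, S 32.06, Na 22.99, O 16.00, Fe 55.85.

538.46 g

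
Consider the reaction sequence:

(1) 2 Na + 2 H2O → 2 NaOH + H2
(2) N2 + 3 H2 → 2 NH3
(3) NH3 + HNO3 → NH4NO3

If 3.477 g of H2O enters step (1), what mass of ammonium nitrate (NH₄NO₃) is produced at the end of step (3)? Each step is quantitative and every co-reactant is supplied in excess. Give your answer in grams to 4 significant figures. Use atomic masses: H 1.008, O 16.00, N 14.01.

5.150 g

M(H2O) = 2(1.008) + 16.00 = 18.016 g/mol.
M(NH4NO3) = 2(14.01) + 4(1.008) + 3(16.00) = 80.052 g/mol.
n(H2O) = 3.477 / 18.016 = 0.19300 mol.
Reaction (1): H2O→H2 ratio 2:1 ⇒ n(H2) = 0.096498 mol.
Reaction (2): H2→NH3 ratio 3:2 ⇒ n(NH3) = 0.064332 mol.
Reaction (3): NH3→NH4NO3 ratio 1:1 ⇒ n(NH4NO3) = 0.064332 mol.
Mass of NH4NO3 = 0.064332 × 80.052 = 5.1499 g.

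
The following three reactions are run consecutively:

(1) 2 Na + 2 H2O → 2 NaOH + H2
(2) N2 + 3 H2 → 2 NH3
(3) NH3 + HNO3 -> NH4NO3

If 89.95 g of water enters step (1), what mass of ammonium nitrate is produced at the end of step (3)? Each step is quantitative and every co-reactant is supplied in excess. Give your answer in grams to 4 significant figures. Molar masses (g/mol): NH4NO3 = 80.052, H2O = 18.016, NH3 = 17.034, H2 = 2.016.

133.2 g

n(H2O) = 89.95 / 18.016 = 4.9928 mol.
Reaction (1): H2O→H2 ratio 2:1 ⇒ n(H2) = 2.4964 mol.
Reaction (2): H2→NH3 ratio 3:2 ⇒ n(NH3) = 1.6643 mol.
Reaction (3): NH3→NH4NO3 ratio 1:1 ⇒ n(NH4NO3) = 1.6643 mol.
Mass of NH4NO3 = 1.6643 × 80.052 = 133.23 g.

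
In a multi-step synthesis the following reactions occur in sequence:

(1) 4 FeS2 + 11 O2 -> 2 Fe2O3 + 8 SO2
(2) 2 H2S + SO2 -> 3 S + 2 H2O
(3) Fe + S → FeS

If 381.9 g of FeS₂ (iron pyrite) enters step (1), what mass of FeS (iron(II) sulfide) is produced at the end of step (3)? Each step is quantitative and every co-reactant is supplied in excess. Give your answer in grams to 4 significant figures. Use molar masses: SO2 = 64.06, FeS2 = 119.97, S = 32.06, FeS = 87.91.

n(FeS2) = 381.9 / 119.97 = 3.1833 mol.
Reaction (1): FeS2→SO2 ratio 4:8 ⇒ n(SO2) = 6.3666 mol.
Reaction (2): SO2→S ratio 1:3 ⇒ n(S) = 19.100 mol.
Reaction (3): S→FeS ratio 1:1 ⇒ n(FeS) = 19.100 mol.
Mass of FeS = 19.100 × 87.91 = 1679.1 g.

1679 g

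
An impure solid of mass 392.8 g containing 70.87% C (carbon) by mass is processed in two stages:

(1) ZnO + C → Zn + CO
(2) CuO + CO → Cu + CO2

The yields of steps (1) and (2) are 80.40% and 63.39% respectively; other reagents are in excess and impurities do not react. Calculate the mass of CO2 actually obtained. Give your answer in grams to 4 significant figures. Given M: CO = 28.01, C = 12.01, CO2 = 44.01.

519.9 g

Pure C = 392.8 × 0.7087 = 278.38 g.
n(C) = 278.38 / 12.01 = 23.179 mol.
Step 1 (C:CO = 1:1): theoretical n(CO) = 23.179 mol; at 80.40% yield, n(CO) = 18.636 mol.
Step 2 (CO:CO2 = 1:1): theoretical n(CO2) = 18.636 mol, so theoretical mass = 18.636 × 44.01 = 820.16 g.
At 63.39% yield, actual mass of CO2 = 820.16 × 0.6339 = 519.90 g.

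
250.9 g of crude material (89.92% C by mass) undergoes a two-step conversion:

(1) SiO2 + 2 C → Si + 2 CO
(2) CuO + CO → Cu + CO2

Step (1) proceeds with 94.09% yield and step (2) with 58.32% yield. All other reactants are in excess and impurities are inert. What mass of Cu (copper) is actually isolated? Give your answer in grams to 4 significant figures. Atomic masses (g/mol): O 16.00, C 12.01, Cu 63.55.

655.1 g

Pure C = 250.9 × 0.8992 = 225.61 g.
M(C) = 12.01 g/mol.
M(Cu) = 63.55 g/mol.
n(C) = 225.61 / 12.01 = 18.785 mol.
Step 1 (C:CO = 2:2): theoretical n(CO) = 18.785 mol; at 94.09% yield, n(CO) = 17.675 mol.
Step 2 (CO:Cu = 1:1): theoretical n(Cu) = 17.675 mol, so theoretical mass = 17.675 × 63.55 = 1123.2 g.
At 58.32% yield, actual mass of Cu = 1123.2 × 0.5832 = 655.07 g.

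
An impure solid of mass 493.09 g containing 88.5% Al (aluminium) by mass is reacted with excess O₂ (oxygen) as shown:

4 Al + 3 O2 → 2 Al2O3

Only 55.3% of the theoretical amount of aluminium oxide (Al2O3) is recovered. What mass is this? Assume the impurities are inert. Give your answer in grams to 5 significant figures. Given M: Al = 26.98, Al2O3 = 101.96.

455.99 g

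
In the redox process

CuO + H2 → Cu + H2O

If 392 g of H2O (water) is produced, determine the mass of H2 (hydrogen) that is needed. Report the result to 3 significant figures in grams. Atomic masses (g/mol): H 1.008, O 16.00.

43.9 g

M(H2O) = 2(1.008) + 16.00 = 18.016 g/mol.
M(H2) = 2(1.008) = 2.016 g/mol.
n(H2O) = 392.0 g / 18.016 g/mol = 21.76 mol.
From the equation the H2O:H2 mole ratio is 1:1, so n(H2) = 21.76 × 1/1 = 21.76 mol.
Mass of H2 = 21.76 mol × 2.016 g/mol = 43.87 g.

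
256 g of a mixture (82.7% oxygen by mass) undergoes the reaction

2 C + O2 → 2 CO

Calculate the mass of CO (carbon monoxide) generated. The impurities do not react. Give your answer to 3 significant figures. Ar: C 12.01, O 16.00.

371 g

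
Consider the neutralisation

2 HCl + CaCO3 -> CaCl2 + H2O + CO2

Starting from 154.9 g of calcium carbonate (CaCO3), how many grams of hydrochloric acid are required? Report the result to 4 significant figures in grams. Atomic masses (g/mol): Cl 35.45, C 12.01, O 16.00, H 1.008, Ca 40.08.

M(CaCO3) = 40.08 + 12.01 + 3(16.00) = 100.09 g/mol.
M(HCl) = 1.008 + 35.45 = 36.458 g/mol.
n(CaCO3) = 154.90 g / 100.09 g/mol = 1.5476 mol.
From the equation the CaCO3:HCl mole ratio is 1:2, so n(HCl) = 1.5476 × 2/1 = 3.0952 mol.
Mass of HCl = 3.0952 mol × 36.458 g/mol = 112.85 g.

112.8 g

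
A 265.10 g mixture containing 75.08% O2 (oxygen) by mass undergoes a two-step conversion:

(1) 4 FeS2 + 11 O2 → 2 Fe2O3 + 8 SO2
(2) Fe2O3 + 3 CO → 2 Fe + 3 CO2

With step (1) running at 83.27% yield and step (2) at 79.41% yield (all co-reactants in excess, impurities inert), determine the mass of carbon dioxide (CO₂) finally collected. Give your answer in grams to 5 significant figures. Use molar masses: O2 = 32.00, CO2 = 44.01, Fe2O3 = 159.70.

98.732 g

Pure O2 = 265.10 × 0.7508 = 199.037 g.
n(O2) = 199.037 / 32.00 = 6.21991 mol.
Step 1 (O2:Fe2O3 = 11:2): theoretical n(Fe2O3) = 1.13089 mol; at 83.27% yield, n(Fe2O3) = 0.941694 mol.
Step 2 (Fe2O3:CO2 = 1:3): theoretical n(CO2) = 2.82508 mol, so theoretical mass = 2.82508 × 44.01 = 124.332 g.
At 79.41% yield, actual mass of CO2 = 124.332 × 0.7941 = 98.7319 g.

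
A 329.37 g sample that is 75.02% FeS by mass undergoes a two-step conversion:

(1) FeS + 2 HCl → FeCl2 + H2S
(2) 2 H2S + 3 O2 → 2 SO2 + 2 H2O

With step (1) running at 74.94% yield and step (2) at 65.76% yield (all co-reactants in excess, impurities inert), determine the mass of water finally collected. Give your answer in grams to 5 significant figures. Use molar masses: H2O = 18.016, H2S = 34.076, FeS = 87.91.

Pure FeS = 329.37 × 0.7502 = 247.093 g.
n(FeS) = 247.093 / 87.91 = 2.81075 mol.
Step 1 (FeS:H2S = 1:1): theoretical n(H2S) = 2.81075 mol; at 74.94% yield, n(H2S) = 2.10638 mol.
Step 2 (H2S:H2O = 2:2): theoretical n(H2O) = 2.10638 mol, so theoretical mass = 2.10638 × 18.016 = 37.9485 g.
At 65.76% yield, actual mass of H2O = 37.9485 × 0.6576 = 24.9549 g.

24.955 g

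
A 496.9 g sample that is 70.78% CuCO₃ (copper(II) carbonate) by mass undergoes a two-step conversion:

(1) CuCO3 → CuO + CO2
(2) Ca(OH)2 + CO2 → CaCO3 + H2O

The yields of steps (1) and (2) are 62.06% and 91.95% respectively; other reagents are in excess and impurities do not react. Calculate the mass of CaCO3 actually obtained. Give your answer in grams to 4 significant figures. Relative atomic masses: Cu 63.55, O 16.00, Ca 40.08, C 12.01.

162.6 g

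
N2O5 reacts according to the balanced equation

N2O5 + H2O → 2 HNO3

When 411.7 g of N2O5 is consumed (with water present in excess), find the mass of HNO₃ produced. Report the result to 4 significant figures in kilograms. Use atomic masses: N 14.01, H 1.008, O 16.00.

0.4804 kg

M(N2O5) = 2(14.01) + 5(16.00) = 108.02 g/mol.
M(HNO3) = 1.008 + 14.01 + 3(16.00) = 63.018 g/mol.
n(N2O5) = 411.70 g / 108.02 g/mol = 3.8113 mol.
From the equation the N2O5:HNO3 mole ratio is 1:2, so n(HNO3) = 3.8113 × 2/1 = 7.6227 mol.
Mass of HNO3 = 7.6227 mol × 63.018 g/mol = 480.36 g.
Converting to kg: 480.36 g = 0.4804 kg.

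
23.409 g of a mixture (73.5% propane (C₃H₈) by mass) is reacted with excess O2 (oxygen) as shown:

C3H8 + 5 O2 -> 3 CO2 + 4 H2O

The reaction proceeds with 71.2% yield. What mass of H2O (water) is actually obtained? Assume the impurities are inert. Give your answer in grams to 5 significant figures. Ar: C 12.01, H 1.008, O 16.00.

Pure C3H8 available = 23.409 g × 0.735 = 17.2056 g.
M(C3H8) = 3(12.01) + 8(1.008) = 44.094 g/mol.
M(H2O) = 2(1.008) + 16.00 = 18.016 g/mol.
n(C3H8) = 17.2056 g / 44.094 g/mol = 0.390203 mol.
From the equation the C3H8:H2O mole ratio is 1:4, so n(H2O) = 0.390203 × 4/1 = 1.56081 mol.
Mass of H2O = 1.56081 mol × 18.016 g/mol = 28.1196 g.
Actual mass collected = 28.1196 g × 0.712 = 20.0212 g.

20.021 g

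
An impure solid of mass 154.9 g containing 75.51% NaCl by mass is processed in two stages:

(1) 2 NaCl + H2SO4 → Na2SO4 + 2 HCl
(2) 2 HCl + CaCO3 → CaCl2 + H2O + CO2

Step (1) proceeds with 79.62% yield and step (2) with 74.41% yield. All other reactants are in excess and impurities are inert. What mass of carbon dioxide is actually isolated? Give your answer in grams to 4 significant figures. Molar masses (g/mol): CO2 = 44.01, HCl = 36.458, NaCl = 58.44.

26.09 g

Pure NaCl = 154.9 × 0.7551 = 116.96 g.
n(NaCl) = 116.96 / 58.44 = 2.0015 mol.
Step 1 (NaCl:HCl = 2:2): theoretical n(HCl) = 2.0015 mol; at 79.62% yield, n(HCl) = 1.5936 mol.
Step 2 (HCl:CO2 = 2:1): theoretical n(CO2) = 0.79678 mol, so theoretical mass = 0.79678 × 44.01 = 35.066 g.
At 74.41% yield, actual mass of CO2 = 35.066 × 0.7441 = 26.093 g.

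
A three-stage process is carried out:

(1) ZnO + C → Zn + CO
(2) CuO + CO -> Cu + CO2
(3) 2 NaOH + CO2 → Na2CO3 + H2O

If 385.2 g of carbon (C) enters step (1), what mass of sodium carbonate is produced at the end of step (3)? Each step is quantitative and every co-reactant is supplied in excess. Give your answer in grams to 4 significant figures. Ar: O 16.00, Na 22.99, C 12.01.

3399 g

M(C) = 12.01 g/mol.
M(Na2CO3) = 2(22.99) + 12.01 + 3(16.00) = 105.99 g/mol.
n(C) = 385.2 / 12.01 = 32.073 mol.
Reaction (1): C→CO ratio 1:1 ⇒ n(CO) = 32.073 mol.
Reaction (2): CO→CO2 ratio 1:1 ⇒ n(CO2) = 32.073 mol.
Reaction (3): CO2→Na2CO3 ratio 1:1 ⇒ n(Na2CO3) = 32.073 mol.
Mass of Na2CO3 = 32.073 × 105.99 = 3399.4 g.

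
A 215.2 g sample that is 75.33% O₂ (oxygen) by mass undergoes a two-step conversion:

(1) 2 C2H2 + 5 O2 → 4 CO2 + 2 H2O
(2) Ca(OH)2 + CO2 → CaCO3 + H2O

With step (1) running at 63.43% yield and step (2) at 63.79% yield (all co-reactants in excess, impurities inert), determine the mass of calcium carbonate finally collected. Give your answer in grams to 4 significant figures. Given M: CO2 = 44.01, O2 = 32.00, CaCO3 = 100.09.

Pure O2 = 215.2 × 0.7533 = 162.11 g.
n(O2) = 162.11 / 32.00 = 5.0659 mol.
Step 1 (O2:CO2 = 5:4): theoretical n(CO2) = 4.0528 mol; at 63.43% yield, n(CO2) = 2.5707 mol.
Step 2 (CO2:CaCO3 = 1:1): theoretical n(CaCO3) = 2.5707 mol, so theoretical mass = 2.5707 × 100.09 = 257.30 g.
At 63.79% yield, actual mass of CaCO3 = 257.30 × 0.6379 = 164.13 g.

164.1 g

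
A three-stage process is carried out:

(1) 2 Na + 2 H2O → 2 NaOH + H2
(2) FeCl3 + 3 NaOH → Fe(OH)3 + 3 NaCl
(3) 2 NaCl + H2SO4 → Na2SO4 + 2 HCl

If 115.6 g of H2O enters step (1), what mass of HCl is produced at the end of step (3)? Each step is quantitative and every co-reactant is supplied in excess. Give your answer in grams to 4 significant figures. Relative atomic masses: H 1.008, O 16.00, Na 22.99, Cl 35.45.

233.9 g

M(H2O) = 2(1.008) + 16.00 = 18.016 g/mol.
M(HCl) = 1.008 + 35.45 = 36.458 g/mol.
n(H2O) = 115.6 / 18.016 = 6.4165 mol.
Reaction (1): H2O→NaOH ratio 2:2 ⇒ n(NaOH) = 6.4165 mol.
Reaction (2): NaOH→NaCl ratio 3:3 ⇒ n(NaCl) = 6.4165 mol.
Reaction (3): NaCl→HCl ratio 2:2 ⇒ n(HCl) = 6.4165 mol.
Mass of HCl = 6.4165 × 36.458 = 233.93 g.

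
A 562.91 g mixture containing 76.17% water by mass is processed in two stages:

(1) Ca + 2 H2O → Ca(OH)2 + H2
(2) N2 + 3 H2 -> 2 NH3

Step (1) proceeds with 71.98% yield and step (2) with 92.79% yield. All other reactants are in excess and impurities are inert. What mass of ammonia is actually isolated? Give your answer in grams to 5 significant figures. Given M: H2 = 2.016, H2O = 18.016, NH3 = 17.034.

Pure H2O = 562.91 × 0.7617 = 428.769 g.
n(H2O) = 428.769 / 18.016 = 23.7993 mol.
Step 1 (H2O:H2 = 2:1): theoretical n(H2) = 11.8997 mol; at 71.98% yield, n(H2) = 8.56538 mol.
Step 2 (H2:NH3 = 3:2): theoretical n(NH3) = 5.71025 mol, so theoretical mass = 5.71025 × 17.034 = 97.2684 g.
At 92.79% yield, actual mass of NH3 = 97.2684 × 0.9279 = 90.2553 g.

90.255 g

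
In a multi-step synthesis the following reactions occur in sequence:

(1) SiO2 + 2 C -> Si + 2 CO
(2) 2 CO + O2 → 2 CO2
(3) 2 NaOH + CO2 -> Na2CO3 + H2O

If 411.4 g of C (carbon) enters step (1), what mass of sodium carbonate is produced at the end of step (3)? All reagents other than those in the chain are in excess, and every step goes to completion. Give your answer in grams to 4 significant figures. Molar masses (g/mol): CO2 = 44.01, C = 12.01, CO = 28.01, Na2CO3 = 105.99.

3631 g

n(C) = 411.4 / 12.01 = 34.255 mol.
Reaction (1): C→CO ratio 2:2 ⇒ n(CO) = 34.255 mol.
Reaction (2): CO→CO2 ratio 2:2 ⇒ n(CO2) = 34.255 mol.
Reaction (3): CO2→Na2CO3 ratio 1:1 ⇒ n(Na2CO3) = 34.255 mol.
Mass of Na2CO3 = 34.255 × 105.99 = 3630.7 g.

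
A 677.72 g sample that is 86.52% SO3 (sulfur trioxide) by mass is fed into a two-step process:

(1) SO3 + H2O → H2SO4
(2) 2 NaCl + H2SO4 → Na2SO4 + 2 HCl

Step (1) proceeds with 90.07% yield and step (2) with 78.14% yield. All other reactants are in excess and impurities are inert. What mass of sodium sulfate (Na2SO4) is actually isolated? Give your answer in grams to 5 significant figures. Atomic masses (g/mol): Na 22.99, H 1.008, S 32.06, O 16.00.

Pure SO3 = 677.72 × 0.8652 = 586.363 g.
M(SO3) = 32.06 + 3(16.00) = 80.06 g/mol.
M(Na2SO4) = 2(22.99) + 32.06 + 4(16.00) = 142.04 g/mol.
n(SO3) = 586.363 / 80.06 = 7.32405 mol.
Step 1 (SO3:H2SO4 = 1:1): theoretical n(H2SO4) = 7.32405 mol; at 90.07% yield, n(H2SO4) = 6.59677 mol.
Step 2 (H2SO4:Na2SO4 = 1:1): theoretical n(Na2SO4) = 6.59677 mol, so theoretical mass = 6.59677 × 142.04 = 937.005 g.
At 78.14% yield, actual mass of Na2SO4 = 937.005 × 0.7814 = 732.176 g.

732.18 g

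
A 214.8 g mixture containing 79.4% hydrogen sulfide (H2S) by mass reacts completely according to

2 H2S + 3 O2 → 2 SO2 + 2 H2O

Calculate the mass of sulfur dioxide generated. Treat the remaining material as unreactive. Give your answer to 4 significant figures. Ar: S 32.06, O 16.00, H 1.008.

Mass of pure H2S = 214.8 g × 0.794 = 170.55 g.
M(H2S) = 2(1.008) + 32.06 = 34.076 g/mol.
M(SO2) = 32.06 + 2(16.00) = 64.06 g/mol.
n(H2S) = 170.55 g / 34.076 g/mol = 5.0050 mol.
From the equation the H2S:SO2 mole ratio is 2:2, so n(SO2) = 5.0050 × 2/2 = 5.0050 mol.
Mass of SO2 = 5.0050 mol × 64.06 g/mol = 320.62 g.

320.6 g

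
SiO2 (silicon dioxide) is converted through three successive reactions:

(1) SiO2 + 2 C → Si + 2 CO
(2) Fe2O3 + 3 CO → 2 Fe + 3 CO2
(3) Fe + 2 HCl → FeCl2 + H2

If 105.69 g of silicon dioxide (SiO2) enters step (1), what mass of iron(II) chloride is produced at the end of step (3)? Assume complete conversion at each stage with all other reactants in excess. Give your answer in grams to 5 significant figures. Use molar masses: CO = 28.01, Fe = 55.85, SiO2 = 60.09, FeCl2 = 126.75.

297.25 g

n(SiO2) = 105.69 / 60.09 = 1.75886 mol.
Reaction (1): SiO2→CO ratio 1:2 ⇒ n(CO) = 3.51772 mol.
Reaction (2): CO→Fe ratio 3:2 ⇒ n(Fe) = 2.34515 mol.
Reaction (3): Fe→FeCl2 ratio 1:1 ⇒ n(FeCl2) = 2.34515 mol.
Mass of FeCl2 = 2.34515 × 126.75 = 297.248 g.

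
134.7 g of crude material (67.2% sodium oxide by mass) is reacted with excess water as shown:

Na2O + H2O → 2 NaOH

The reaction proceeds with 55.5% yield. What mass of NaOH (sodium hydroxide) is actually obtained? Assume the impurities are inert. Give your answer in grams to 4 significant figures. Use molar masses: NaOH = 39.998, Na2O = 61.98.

Pure Na2O available = 134.7 g × 0.672 = 90.518 g.
n(Na2O) = 90.518 g / 61.98 g/mol = 1.4604 mol.
From the equation the Na2O:NaOH mole ratio is 1:2, so n(NaOH) = 1.4604 × 2/1 = 2.9209 mol.
Mass of NaOH = 2.9209 mol × 39.998 g/mol = 116.83 g.
Actual mass collected = 116.83 g × 0.555 = 64.841 g.

64.84 g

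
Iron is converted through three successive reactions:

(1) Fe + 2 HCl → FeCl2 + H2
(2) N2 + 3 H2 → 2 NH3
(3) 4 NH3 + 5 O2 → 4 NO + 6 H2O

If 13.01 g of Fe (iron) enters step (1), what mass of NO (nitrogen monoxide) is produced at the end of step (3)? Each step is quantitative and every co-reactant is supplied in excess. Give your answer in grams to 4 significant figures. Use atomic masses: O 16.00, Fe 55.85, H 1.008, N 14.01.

M(Fe) = 55.85 g/mol.
M(NO) = 14.01 + 16.00 = 30.01 g/mol.
n(Fe) = 13.01 / 55.85 = 0.23295 mol.
Reaction (1): Fe→H2 ratio 1:1 ⇒ n(H2) = 0.23295 mol.
Reaction (2): H2→NH3 ratio 3:2 ⇒ n(NH3) = 0.15530 mol.
Reaction (3): NH3→NO ratio 4:4 ⇒ n(NO) = 0.15530 mol.
Mass of NO = 0.15530 × 30.01 = 4.6605 g.

4.660 g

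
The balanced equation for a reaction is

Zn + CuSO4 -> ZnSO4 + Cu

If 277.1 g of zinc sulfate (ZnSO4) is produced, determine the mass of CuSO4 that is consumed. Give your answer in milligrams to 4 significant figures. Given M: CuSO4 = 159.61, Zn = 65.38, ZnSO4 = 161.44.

274000 mg

n(ZnSO4) = 277.10 g / 161.44 g/mol = 1.7164 mol.
From the equation the ZnSO4:CuSO4 mole ratio is 1:1, so n(CuSO4) = 1.7164 × 1/1 = 1.7164 mol.
Mass of CuSO4 = 1.7164 mol × 159.61 g/mol = 273.96 g.
Converting to mg: 273.96 g = 274000 mg.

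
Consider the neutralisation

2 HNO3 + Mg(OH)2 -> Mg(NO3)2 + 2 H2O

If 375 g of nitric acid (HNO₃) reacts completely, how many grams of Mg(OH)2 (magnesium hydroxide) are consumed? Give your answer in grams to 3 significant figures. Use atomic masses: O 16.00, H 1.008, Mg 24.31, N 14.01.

M(HNO3) = 1.008 + 14.01 + 3(16.00) = 63.018 g/mol.
M(Mg(OH)2) = 24.31 + 2(16.00) + 2(1.008) = 58.326 g/mol.
n(HNO3) = 375.0 g / 63.018 g/mol = 5.951 mol.
From the equation the HNO3:Mg(OH)2 mole ratio is 2:1, so n(Mg(OH)2) = 5.951 × 1/2 = 2.975 mol.
Mass of Mg(OH)2 = 2.975 mol × 58.326 g/mol = 173.5 g.

174 g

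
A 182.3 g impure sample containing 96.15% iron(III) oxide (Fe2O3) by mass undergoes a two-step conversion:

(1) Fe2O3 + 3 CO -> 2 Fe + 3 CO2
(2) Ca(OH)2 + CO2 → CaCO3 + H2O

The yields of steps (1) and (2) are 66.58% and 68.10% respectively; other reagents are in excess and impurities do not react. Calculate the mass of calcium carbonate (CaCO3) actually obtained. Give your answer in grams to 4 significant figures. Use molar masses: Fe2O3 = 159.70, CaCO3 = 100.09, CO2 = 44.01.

149.4 g

Pure Fe2O3 = 182.3 × 0.9615 = 175.28 g.
n(Fe2O3) = 175.28 / 159.70 = 1.0976 mol.
Step 1 (Fe2O3:CO2 = 1:3): theoretical n(CO2) = 3.2927 mol; at 66.58% yield, n(CO2) = 2.1923 mol.
Step 2 (CO2:CaCO3 = 1:1): theoretical n(CaCO3) = 2.1923 mol, so theoretical mass = 2.1923 × 100.09 = 219.43 g.
At 68.10% yield, actual mass of CaCO3 = 219.43 × 0.6810 = 149.43 g.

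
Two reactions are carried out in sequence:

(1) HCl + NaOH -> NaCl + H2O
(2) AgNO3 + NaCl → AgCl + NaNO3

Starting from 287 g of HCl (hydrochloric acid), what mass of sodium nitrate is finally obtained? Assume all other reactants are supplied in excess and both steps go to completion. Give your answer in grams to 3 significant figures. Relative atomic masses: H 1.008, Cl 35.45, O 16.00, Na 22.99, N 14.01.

M(HCl) = 1.008 + 35.45 = 36.458 g/mol.
M(NaNO3) = 22.99 + 14.01 + 3(16.00) = 85.00 g/mol.
n(HCl) = 287.0 / 36.458 = 7.872 mol.
Step 1 gives a 1:1 ratio of HCl to NaCl, so n(NaCl) = 7.872 mol.
In step 2 the NaCl:NaNO3 ratio is 1:1, so n(NaNO3) = 7.872 mol.
Mass of NaNO3 = 7.872 × 85.00 = 669.1 g.

669 g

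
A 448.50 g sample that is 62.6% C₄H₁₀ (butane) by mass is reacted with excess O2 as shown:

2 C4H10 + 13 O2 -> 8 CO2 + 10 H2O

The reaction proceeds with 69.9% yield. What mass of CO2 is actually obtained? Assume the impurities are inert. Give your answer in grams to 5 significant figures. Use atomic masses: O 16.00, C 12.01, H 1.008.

Pure C4H10 available = 448.50 g × 0.626 = 280.761 g.
M(C4H10) = 4(12.01) + 10(1.008) = 58.12 g/mol.
M(CO2) = 12.01 + 2(16.00) = 44.01 g/mol.
n(C4H10) = 280.761 g / 58.12 g/mol = 4.83071 mol.
From the equation the C4H10:CO2 mole ratio is 2:8, so n(CO2) = 4.83071 × 8/2 = 19.3228 mol.
Mass of CO2 = 19.3228 mol × 44.01 g/mol = 850.399 g.
Actual mass collected = 850.399 g × 0.699 = 594.429 g.

594.43 g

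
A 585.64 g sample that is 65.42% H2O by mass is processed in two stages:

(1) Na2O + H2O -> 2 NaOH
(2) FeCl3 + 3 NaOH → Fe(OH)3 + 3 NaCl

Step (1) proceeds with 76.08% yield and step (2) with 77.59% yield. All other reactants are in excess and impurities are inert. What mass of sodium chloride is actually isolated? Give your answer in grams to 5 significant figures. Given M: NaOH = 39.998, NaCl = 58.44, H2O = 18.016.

1467.2 g

Pure H2O = 585.64 × 0.6542 = 383.126 g.
n(H2O) = 383.126 / 18.016 = 21.2659 mol.
Step 1 (H2O:NaOH = 1:2): theoretical n(NaOH) = 42.5317 mol; at 76.08% yield, n(NaOH) = 32.3581 mol.
Step 2 (NaOH:NaCl = 3:3): theoretical n(NaCl) = 32.3581 mol, so theoretical mass = 32.3581 × 58.44 = 1891.01 g.
At 77.59% yield, actual mass of NaCl = 1891.01 × 0.7759 = 1467.23 g.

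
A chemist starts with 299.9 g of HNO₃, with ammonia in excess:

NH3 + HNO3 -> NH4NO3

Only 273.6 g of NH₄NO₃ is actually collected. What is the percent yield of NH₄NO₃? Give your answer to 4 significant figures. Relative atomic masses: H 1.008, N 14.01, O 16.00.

71.82 %

M(HNO3) = 1.008 + 14.01 + 3(16.00) = 63.018 g/mol.
M(NH4NO3) = 2(14.01) + 4(1.008) + 3(16.00) = 80.052 g/mol.
n(HNO3) = 299.90 g / 63.018 g/mol = 4.7590 mol.
From the equation the HNO3:NH4NO3 mole ratio is 1:1, so n(NH4NO3) = 4.7590 × 1/1 = 4.7590 mol.
Mass of NH4NO3 = 4.7590 mol × 80.052 g/mol = 380.96 g.
This is the theoretical yield. Percent yield = 273.6 g / 380.96 g × 100% = 71.818%.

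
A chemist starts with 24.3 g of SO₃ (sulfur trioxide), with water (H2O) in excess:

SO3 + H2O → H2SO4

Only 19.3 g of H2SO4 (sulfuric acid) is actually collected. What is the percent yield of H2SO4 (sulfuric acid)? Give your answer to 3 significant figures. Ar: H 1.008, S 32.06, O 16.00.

64.8 %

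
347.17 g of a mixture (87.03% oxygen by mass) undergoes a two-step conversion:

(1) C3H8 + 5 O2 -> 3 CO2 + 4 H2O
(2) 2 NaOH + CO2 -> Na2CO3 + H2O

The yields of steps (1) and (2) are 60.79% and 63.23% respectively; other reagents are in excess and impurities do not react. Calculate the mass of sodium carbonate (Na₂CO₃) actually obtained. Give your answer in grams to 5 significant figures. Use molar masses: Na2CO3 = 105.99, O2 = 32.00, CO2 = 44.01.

Pure O2 = 347.17 × 0.8703 = 302.142 g.
n(O2) = 302.142 / 32.00 = 9.44194 mol.
Step 1 (O2:CO2 = 5:3): theoretical n(CO2) = 5.66516 mol; at 60.79% yield, n(CO2) = 3.44385 mol.
Step 2 (CO2:Na2CO3 = 1:1): theoretical n(Na2CO3) = 3.44385 mol, so theoretical mass = 3.44385 × 105.99 = 365.014 g.
At 63.23% yield, actual mass of Na2CO3 = 365.014 × 0.6323 = 230.798 g.

230.80 g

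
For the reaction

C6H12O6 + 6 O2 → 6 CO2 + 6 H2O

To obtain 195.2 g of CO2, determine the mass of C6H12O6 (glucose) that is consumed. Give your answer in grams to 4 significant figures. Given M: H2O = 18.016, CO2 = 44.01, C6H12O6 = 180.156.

133.2 g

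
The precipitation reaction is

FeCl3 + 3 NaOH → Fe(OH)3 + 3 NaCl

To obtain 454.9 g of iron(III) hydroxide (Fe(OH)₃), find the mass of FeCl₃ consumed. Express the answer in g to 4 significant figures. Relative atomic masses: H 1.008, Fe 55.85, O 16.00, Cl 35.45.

690.4 g

M(Fe(OH)3) = 55.85 + 3(16.00) + 3(1.008) = 106.874 g/mol.
M(FeCl3) = 55.85 + 3(35.45) = 162.20 g/mol.
n(Fe(OH)3) = 454.90 g / 106.874 g/mol = 4.2564 mol.
From the equation the Fe(OH)3:FeCl3 mole ratio is 1:1, so n(FeCl3) = 4.2564 × 1/1 = 4.2564 mol.
Mass of FeCl3 = 4.2564 mol × 162.20 g/mol = 690.39 g.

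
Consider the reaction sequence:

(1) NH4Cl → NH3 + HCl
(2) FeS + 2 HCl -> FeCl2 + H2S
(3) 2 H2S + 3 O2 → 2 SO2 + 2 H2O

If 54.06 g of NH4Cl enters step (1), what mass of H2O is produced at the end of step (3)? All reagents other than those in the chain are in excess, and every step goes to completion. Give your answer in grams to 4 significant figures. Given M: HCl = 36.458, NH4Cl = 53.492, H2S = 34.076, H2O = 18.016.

9.104 g

n(NH4Cl) = 54.06 / 53.492 = 1.0106 mol.
Reaction (1): NH4Cl→HCl ratio 1:1 ⇒ n(HCl) = 1.0106 mol.
Reaction (2): HCl→H2S ratio 2:1 ⇒ n(H2S) = 0.50531 mol.
Reaction (3): H2S→H2O ratio 2:2 ⇒ n(H2O) = 0.50531 mol.
Mass of H2O = 0.50531 × 18.016 = 9.1037 g.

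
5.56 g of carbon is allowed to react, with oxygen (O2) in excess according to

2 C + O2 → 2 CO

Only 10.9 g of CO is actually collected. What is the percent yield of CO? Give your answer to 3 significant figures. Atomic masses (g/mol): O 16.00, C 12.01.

84.1 %

M(C) = 12.01 g/mol.
M(CO) = 12.01 + 16.00 = 28.01 g/mol.
n(C) = 5.560 g / 12.01 g/mol = 0.4629 mol.
From the equation the C:CO mole ratio is 2:2, so n(CO) = 0.4629 × 2/2 = 0.4629 mol.
Mass of CO = 0.4629 mol × 28.01 g/mol = 12.97 g.
This is the theoretical yield. Percent yield = 10.9 g / 12.97 g × 100% = 84.06%.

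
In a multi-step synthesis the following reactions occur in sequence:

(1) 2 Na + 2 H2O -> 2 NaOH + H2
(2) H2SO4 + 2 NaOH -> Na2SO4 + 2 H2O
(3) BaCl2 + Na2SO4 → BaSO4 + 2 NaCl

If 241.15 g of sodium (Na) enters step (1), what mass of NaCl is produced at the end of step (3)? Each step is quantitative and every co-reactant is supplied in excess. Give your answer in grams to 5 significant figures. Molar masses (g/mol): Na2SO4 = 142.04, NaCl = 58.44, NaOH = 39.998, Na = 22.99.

n(Na) = 241.15 / 22.99 = 10.4893 mol.
Reaction (1): Na→NaOH ratio 2:2 ⇒ n(NaOH) = 10.4893 mol.
Reaction (2): NaOH→Na2SO4 ratio 2:1 ⇒ n(Na2SO4) = 5.24467 mol.
Reaction (3): Na2SO4→NaCl ratio 1:2 ⇒ n(NaCl) = 10.4893 mol.
Mass of NaCl = 10.4893 × 58.44 = 612.997 g.

613.00 g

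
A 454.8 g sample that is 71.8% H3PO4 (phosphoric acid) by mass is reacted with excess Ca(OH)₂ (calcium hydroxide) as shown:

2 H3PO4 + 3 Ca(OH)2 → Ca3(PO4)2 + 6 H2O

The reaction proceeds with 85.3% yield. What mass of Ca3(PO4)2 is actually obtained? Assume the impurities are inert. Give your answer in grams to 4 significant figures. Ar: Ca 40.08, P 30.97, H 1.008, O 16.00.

Pure H3PO4 available = 454.8 g × 0.718 = 326.55 g.
M(H3PO4) = 3(1.008) + 30.97 + 4(16.00) = 97.994 g/mol.
M(Ca3(PO4)2) = 3(40.08) + 2(30.97) + 8(16.00) = 310.18 g/mol.
n(H3PO4) = 326.55 g / 97.994 g/mol = 3.3323 mol.
From the equation the H3PO4:Ca3(PO4)2 mole ratio is 2:1, so n(Ca3(PO4)2) = 3.3323 × 1/2 = 1.6662 mol.
Mass of Ca3(PO4)2 = 1.6662 mol × 310.18 g/mol = 516.81 g.
Actual mass collected = 516.81 g × 0.853 = 440.84 g.

440.8 g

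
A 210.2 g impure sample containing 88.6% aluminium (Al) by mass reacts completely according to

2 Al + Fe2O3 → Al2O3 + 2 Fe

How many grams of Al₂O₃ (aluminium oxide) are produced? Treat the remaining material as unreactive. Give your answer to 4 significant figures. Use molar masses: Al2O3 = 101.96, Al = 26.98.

351.9 g

Mass of pure Al = 210.2 g × 0.886 = 186.24 g.
n(Al) = 186.24 g / 26.98 g/mol = 6.9028 mol.
From the equation the Al:Al2O3 mole ratio is 2:1, so n(Al2O3) = 6.9028 × 1/2 = 3.4514 mol.
Mass of Al2O3 = 3.4514 mol × 101.96 g/mol = 351.90 g.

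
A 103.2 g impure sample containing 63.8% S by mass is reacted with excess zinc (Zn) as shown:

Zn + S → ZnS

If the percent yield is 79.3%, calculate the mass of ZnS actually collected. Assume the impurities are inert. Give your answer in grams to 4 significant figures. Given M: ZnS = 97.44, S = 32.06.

Pure S available = 103.2 g × 0.638 = 65.842 g.
n(S) = 65.842 g / 32.06 g/mol = 2.0537 mol.
From the equation the S:ZnS mole ratio is 1:1, so n(ZnS) = 2.0537 × 1/1 = 2.0537 mol.
Mass of ZnS = 2.0537 mol × 97.44 g/mol = 200.11 g.
Actual mass collected = 200.11 g × 0.793 = 158.69 g.

158.7 g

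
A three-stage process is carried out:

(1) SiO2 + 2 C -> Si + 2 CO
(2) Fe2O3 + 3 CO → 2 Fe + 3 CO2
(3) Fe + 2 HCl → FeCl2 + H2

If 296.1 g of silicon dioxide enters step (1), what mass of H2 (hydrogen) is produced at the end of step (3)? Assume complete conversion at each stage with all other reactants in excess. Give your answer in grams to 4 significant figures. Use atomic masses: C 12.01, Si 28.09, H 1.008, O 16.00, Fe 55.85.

13.25 g

M(SiO2) = 28.09 + 2(16.00) = 60.09 g/mol.
M(H2) = 2(1.008) = 2.016 g/mol.
n(SiO2) = 296.1 / 60.09 = 4.9276 mol.
Reaction (1): SiO2→CO ratio 1:2 ⇒ n(CO) = 9.8552 mol.
Reaction (2): CO→Fe ratio 3:2 ⇒ n(Fe) = 6.5701 mol.
Reaction (3): Fe→H2 ratio 1:1 ⇒ n(H2) = 6.5701 mol.
Mass of H2 = 6.5701 × 2.016 = 13.245 g.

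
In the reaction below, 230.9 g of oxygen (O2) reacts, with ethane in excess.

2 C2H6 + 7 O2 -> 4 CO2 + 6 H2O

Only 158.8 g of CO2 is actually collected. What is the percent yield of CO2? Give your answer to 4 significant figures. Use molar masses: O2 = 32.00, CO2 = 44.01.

87.51 %

n(O2) = 230.90 g / 32.00 g/mol = 7.2156 mol.
From the equation the O2:CO2 mole ratio is 7:4, so n(CO2) = 7.2156 × 4/7 = 4.1232 mol.
Mass of CO2 = 4.1232 mol × 44.01 g/mol = 181.46 g.
This is the theoretical yield. Percent yield = 158.8 g / 181.46 g × 100% = 87.511%.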